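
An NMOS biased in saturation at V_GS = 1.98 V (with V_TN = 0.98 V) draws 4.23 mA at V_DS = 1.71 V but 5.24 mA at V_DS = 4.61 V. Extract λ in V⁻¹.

λ = 0.0958 V⁻¹

With V_GS fixed, I_D ∝ (1 + λ V_DS) in saturation, so I_D2/I_D1 = (1 + λ V_DS2)/(1 + λ V_DS1).
5.24/4.23 = 1.239 = (1 + 4.61 λ)/(1 + 1.71 λ).
Solving: λ (I_D1 V_DS2 − I_D2 V_DS1) = I_D2 − I_D1, so λ = (5.24 − 4.23) / (4.23 × 4.61 − 5.24 × 1.71) = 1.01 / 10.5 = 0.0958 V⁻¹.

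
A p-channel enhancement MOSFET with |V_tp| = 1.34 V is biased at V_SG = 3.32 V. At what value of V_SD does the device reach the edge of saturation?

V_SD,sat = 1.98 V

The boundary between triode and saturation is V_SD = V_SG − |V_tp| = V_ov.
V_ov = 3.32 − 1.34 = 1.98 V.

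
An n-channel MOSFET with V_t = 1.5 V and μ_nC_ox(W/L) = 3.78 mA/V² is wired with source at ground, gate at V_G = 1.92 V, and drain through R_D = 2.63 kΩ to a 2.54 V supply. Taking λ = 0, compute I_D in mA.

V_GS = V_G = 1.92 V, so V_ov = 1.92 − 1.5 = 0.42 V.
Assume saturation: I_D = ½ k_n V_ov² = 0.5 × 3.78 × 0.42² = 0.333 mA, giving V_DS = V_DD − I_D R_D = 2.54 − 0.333 × 2.63 = 1.66 V.
V_DS = 1.66 V ≥ V_ov = 0.42 V, confirming saturation.

I_D = 0.333 mA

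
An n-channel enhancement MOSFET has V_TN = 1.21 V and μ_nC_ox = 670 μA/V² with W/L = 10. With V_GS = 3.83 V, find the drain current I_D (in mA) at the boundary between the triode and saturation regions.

At the boundary V_DS = V_ov = V_GS − V_TN = 3.83 − 1.21 = 2.62 V.
k_n = μ_nC_ox · (W/L) = 6.7 mA/V².
I_D = ½ k_n V_ov² = 0.5 × 6.7 × 2.62² = 23 mA.

I_D = 23.0 mA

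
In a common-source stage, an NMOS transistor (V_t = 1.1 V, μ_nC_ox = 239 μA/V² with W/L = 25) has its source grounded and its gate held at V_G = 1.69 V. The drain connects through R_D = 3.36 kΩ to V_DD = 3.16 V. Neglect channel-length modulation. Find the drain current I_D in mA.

V_GS = V_G = 1.69 V, so V_ov = 1.69 − 1.1 = 0.59 V.
k_n = μ_nC_ox · (W/L) = 5.975 mA/V².
Assume saturation: I_D = ½ k_n V_ov² = 0.5 × 5.975 × 0.59² = 1.04 mA, giving V_DS = V_DD − I_D R_D = 3.16 − 1.04 × 3.36 = -0.334 V.
But -0.334 V < V_ov = 0.59 V, so the device is actually in triode.
In triode I_D = k_n[V_ov V_DS − ½ V_DS²] and I_D = (V_DD − V_DS)/R_D. Equating: 10 V_DS² − 12.84 V_DS + 3.16 = 0, giving V_DS = 0.332 V (the root below V_ov).
I_D = (3.16 − 0.332) / 3.36 = 0.842 mA.

I_D = 0.842 mA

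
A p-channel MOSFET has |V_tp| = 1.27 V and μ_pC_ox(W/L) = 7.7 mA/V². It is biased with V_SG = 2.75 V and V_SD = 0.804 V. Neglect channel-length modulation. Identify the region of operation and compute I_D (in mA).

Triode; I_D = 6.67 mA

V_ov = V_SG − |V_tp| = 2.75 − 1.27 = 1.48 V.
Since V_SD = 0.804 V < V_ov = 1.48 V, the device is in the triode region.
I_D = k_p [V_ov · V_SD − ½ V_SD²] = 7.7 × [1.48 × 0.804 − 0.5 × 0.804²] = 6.67 mA.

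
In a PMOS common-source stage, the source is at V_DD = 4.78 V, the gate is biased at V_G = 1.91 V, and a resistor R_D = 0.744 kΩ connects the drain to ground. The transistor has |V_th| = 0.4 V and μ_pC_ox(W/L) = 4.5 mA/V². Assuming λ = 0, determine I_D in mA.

I_D = 5.65 mA

V_SG = V_DD − V_G = 4.78 − 1.91 = 2.87 V, so V_ov = 2.87 − 0.4 = 2.47 V.
Assume saturation: I_D = ½ k_p V_ov² = 0.5 × 4.5 × 2.47² = 13.7 mA, giving V_SD = V_DD − I_D R_D = 4.78 − 13.7 × 0.744 = -5.43 V.
But -5.43 V < V_ov = 2.47 V, so the device is actually in triode.
In triode I_D = k_p[V_ov V_SD − ½ V_SD²] and I_D = (V_DD − V_SD)/R_D. Equating: 1.67 V_SD² − 9.27 V_SD + 4.78 = 0, giving V_SD = 0.575 V (the root below V_ov).
I_D = (4.78 − 0.575) / 0.744 = 5.65 mA.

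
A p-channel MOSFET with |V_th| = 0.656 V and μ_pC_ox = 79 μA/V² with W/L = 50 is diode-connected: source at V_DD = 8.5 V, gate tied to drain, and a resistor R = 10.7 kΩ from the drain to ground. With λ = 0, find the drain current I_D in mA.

With gate tied to drain, V_SG = V_SD ≥ V_SG − |V_th|, so the device is in saturation.
k_p = μ_pC_ox · (W/L) = 3.95 mA/V².
KCL at the drain: ½ k_p (V_SG − |V_th|)² = (V_DD − V_SG)/R.
Let x = V_SG − 0.656. Then 21.1 x² + x − 7.844 = 0, giving x = 0.586 V (positive root), so V_SG = 1.24 V.
I_D = (V_DD − V_SG)/R = (8.5 − 1.24) / 10.7 = 0.678 mA.

I_D = 0.678 mA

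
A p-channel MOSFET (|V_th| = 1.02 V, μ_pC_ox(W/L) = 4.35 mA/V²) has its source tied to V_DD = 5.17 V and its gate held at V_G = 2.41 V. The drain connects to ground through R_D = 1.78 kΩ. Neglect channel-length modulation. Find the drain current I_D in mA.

V_SG = V_DD − V_G = 5.17 − 2.41 = 2.76 V, so V_ov = 2.76 − 1.02 = 1.74 V.
Assume saturation: I_D = ½ k_p V_ov² = 0.5 × 4.35 × 1.74² = 6.59 mA, giving V_SD = V_DD − I_D R_D = 5.17 − 6.59 × 1.78 = -6.55 V.
But -6.55 V < V_ov = 1.74 V, so the device is actually in triode.
In triode I_D = k_p[V_ov V_SD − ½ V_SD²] and I_D = (V_DD − V_SD)/R_D. Equating: 3.87 V_SD² − 14.47 V_SD + 5.17 = 0, giving V_SD = 0.4 V (the root below V_ov).
I_D = (5.17 − 0.4) / 1.78 = 2.68 mA.

I_D = 2.68 mA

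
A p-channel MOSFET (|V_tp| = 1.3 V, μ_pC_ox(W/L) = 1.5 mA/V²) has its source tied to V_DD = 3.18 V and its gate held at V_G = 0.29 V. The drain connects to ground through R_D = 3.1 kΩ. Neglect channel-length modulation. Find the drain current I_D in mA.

I_D = 0.887 mA

V_SG = V_DD − V_G = 3.18 − 0.29 = 2.89 V, so V_ov = 2.89 − 1.3 = 1.59 V.
Assume saturation: I_D = ½ k_p V_ov² = 0.5 × 1.5 × 1.59² = 1.9 mA, giving V_SD = V_DD − I_D R_D = 3.18 − 1.9 × 3.1 = -2.7 V.
But -2.7 V < V_ov = 1.59 V, so the device is actually in triode.
In triode I_D = k_p[V_ov V_SD − ½ V_SD²] and I_D = (V_DD − V_SD)/R_D. Equating: 2.33 V_SD² − 8.394 V_SD + 3.18 = 0, giving V_SD = 0.43 V (the root below V_ov).
I_D = (3.18 − 0.43) / 3.1 = 0.887 mA.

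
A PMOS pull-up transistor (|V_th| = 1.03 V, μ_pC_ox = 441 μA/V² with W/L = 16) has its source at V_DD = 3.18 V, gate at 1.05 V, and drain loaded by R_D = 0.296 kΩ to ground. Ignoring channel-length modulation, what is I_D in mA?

I_D = 4.27 mA

V_SG = V_DD − V_G = 3.18 − 1.05 = 2.13 V, so V_ov = 2.13 − 1.03 = 1.1 V.
k_p = μ_pC_ox · (W/L) = 7.056 mA/V².
Assume saturation: I_D = ½ k_p V_ov² = 0.5 × 7.056 × 1.1² = 4.27 mA, giving V_SD = V_DD − I_D R_D = 3.18 − 4.27 × 0.296 = 1.92 V.
V_SD = 1.92 V ≥ V_ov = 1.1 V, confirming saturation.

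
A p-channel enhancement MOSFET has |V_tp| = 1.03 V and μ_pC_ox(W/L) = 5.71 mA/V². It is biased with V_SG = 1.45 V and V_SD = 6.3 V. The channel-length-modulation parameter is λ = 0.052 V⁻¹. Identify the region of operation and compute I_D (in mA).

V_ov = V_SG − |V_tp| = 1.45 − 1.03 = 0.42 V.
Since V_SD = 6.3 V ≥ V_ov = 0.42 V, the device is in saturation.
I_D = ½ k_p V_ov² (1 + λ V_SD) = 0.5 × 5.71 × 0.42² × (1 + 0.052 × 6.3) = 0.669 mA.

Saturation; I_D = 0.669 mA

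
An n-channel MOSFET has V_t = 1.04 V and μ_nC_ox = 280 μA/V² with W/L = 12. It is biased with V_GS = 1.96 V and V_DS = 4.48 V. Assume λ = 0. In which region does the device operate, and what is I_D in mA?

k_n = μ_nC_ox · (W/L) = 3.36 mA/V².
V_ov = V_GS − V_t = 1.96 − 1.04 = 0.92 V.
Since V_DS = 4.48 V ≥ V_ov = 0.92 V, the device is in saturation.
I_D = ½ k_n V_ov² = 0.5 × 3.36 × 0.92² = 1.42 mA.

Saturation; I_D = 1.42 mA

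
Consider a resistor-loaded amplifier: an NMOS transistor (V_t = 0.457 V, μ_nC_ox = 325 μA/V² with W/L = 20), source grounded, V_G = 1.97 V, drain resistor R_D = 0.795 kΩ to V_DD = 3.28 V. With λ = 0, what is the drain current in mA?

I_D = 3.59 mA

V_GS = V_G = 1.97 V, so V_ov = 1.97 − 0.457 = 1.51 V.
k_n = μ_nC_ox · (W/L) = 6.5 mA/V².
Assume saturation: I_D = ½ k_n V_ov² = 0.5 × 6.5 × 1.51² = 7.44 mA, giving V_DS = V_DD − I_D R_D = 3.28 − 7.44 × 0.795 = -2.63 V.
But -2.63 V < V_ov = 1.51 V, so the device is actually in triode.
In triode I_D = k_n[V_ov V_DS − ½ V_DS²] and I_D = (V_DD − V_DS)/R_D. Equating: 2.58 V_DS² − 8.818 V_DS + 3.28 = 0, giving V_DS = 0.425 V (the root below V_ov).
I_D = (3.28 − 0.425) / 0.795 = 3.59 mA.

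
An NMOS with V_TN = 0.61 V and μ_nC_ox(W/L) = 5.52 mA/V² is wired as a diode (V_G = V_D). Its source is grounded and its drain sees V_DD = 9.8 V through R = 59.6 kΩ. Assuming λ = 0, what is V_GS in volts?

V_GS = 0.843 V

With gate tied to drain, V_GS = V_DS ≥ V_GS − V_TN, so the device is in saturation.
KCL at the drain: ½ k_n (V_GS − V_TN)² = (V_DD − V_GS)/R.
Let x = V_GS − 0.61. Then 164 x² + x − 9.19 = 0, giving x = 0.233 V (positive root), so V_GS = 0.843 V.
I_D = (V_DD − V_GS)/R = (9.8 − 0.843) / 59.6 = 0.15 mA.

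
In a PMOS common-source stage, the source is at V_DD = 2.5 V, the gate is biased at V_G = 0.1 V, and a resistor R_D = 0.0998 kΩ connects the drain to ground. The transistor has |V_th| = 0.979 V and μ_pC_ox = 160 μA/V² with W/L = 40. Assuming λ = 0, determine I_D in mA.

V_SG = V_DD − V_G = 2.5 − 0.1 = 2.4 V, so V_ov = 2.4 − 0.979 = 1.42 V.
k_p = μ_pC_ox · (W/L) = 6.4 mA/V².
Assume saturation: I_D = ½ k_p V_ov² = 0.5 × 6.4 × 1.42² = 6.46 mA, giving V_SD = V_DD − I_D R_D = 2.5 − 6.46 × 0.0998 = 1.86 V.
V_SD = 1.86 V ≥ V_ov = 1.42 V, confirming saturation.

I_D = 6.46 mA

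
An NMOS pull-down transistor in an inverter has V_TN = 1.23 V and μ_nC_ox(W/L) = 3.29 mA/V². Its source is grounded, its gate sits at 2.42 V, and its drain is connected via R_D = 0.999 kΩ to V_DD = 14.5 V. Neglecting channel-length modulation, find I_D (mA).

V_GS = V_G = 2.42 V, so V_ov = 2.42 − 1.23 = 1.19 V.
Assume saturation: I_D = ½ k_n V_ov² = 0.5 × 3.29 × 1.19² = 2.33 mA, giving V_DS = V_DD − I_D R_D = 14.5 − 2.33 × 0.999 = 12.2 V.
V_DS = 12.2 V ≥ V_ov = 1.19 V, confirming saturation.

I_D = 2.33 mA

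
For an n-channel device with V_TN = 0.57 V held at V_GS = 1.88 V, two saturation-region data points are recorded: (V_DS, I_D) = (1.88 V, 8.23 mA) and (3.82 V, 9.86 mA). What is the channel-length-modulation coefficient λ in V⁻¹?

With V_GS fixed, I_D ∝ (1 + λ V_DS) in saturation, so I_D2/I_D1 = (1 + λ V_DS2)/(1 + λ V_DS1).
9.86/8.23 = 1.198 = (1 + 3.82 λ)/(1 + 1.88 λ).
Solving: λ (I_D1 V_DS2 − I_D2 V_DS1) = I_D2 − I_D1, so λ = (9.86 − 8.23) / (8.23 × 3.82 − 9.86 × 1.88) = 1.63 / 12.9 = 0.126 V⁻¹.

λ = 0.126 V⁻¹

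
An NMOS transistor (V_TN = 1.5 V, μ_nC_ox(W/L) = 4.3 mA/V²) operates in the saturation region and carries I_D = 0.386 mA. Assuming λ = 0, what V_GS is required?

In saturation I_D = ½ k_n (V_GS − V_TN)², so V_GS − V_TN = √(2 I_D / k_n) = √(2 × 0.386 / 4.3) = 0.424 V.
V_GS = 1.5 + 0.424 = 1.92 V.

V_GS = 1.92 V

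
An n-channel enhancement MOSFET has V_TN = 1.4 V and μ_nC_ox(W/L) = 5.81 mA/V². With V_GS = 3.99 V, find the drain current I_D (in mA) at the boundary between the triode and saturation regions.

At the boundary V_DS = V_ov = V_GS − V_TN = 3.99 − 1.4 = 2.59 V.
I_D = ½ k_n V_ov² = 0.5 × 5.81 × 2.59² = 19.5 mA.

I_D = 19.5 mA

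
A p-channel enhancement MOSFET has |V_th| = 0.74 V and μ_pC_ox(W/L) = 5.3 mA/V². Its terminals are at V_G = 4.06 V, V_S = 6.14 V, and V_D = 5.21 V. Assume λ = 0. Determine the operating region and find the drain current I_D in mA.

Triode; I_D = 4.31 mA

V_SG = V_S − V_G = 6.14 − 4.06 = 2.08 V; V_SD = V_S − V_D = 6.14 − 5.21 = 0.93 V.
V_ov = V_SG − |V_th| = 2.08 − 0.74 = 1.34 V.
Since V_SD = 0.93 V < V_ov = 1.34 V, the device is in the triode region.
I_D = k_p [V_ov · V_SD − ½ V_SD²] = 5.3 × [1.34 × 0.93 − 0.5 × 0.93²] = 4.31 mA.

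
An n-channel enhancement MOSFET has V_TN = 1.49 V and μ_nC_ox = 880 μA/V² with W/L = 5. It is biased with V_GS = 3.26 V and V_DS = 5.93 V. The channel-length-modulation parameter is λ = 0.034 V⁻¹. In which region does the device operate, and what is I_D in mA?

Saturation; I_D = 8.28 mA

k_n = μ_nC_ox · (W/L) = 4.4 mA/V².
V_ov = V_GS − V_TN = 3.26 − 1.49 = 1.77 V.
Since V_DS = 5.93 V ≥ V_ov = 1.77 V, the device is in saturation.
I_D = ½ k_n V_ov² (1 + λ V_DS) = 0.5 × 4.4 × 1.77² × (1 + 0.034 × 5.93) = 8.28 mA.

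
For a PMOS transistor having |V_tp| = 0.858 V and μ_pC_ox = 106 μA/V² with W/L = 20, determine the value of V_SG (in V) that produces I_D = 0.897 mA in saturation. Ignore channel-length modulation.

V_SG = 1.78 V

k_p = μ_pC_ox · (W/L) = 2.12 mA/V².
In saturation I_D = ½ k_p (V_SG − |V_tp|)², so V_SG − |V_tp| = √(2 I_D / k_p) = √(2 × 0.897 / 2.12) = 0.92 V.
V_SG = 0.858 + 0.92 = 1.78 V.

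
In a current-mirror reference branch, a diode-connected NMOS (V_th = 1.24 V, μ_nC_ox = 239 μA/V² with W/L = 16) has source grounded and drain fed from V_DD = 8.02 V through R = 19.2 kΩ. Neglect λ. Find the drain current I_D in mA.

With gate tied to drain, V_GS = V_DS ≥ V_GS − V_th, so the device is in saturation.
k_n = μ_nC_ox · (W/L) = 3.824 mA/V².
KCL at the drain: ½ k_n (V_GS − V_th)² = (V_DD − V_GS)/R.
Let x = V_GS − 1.24. Then 36.7 x² + x − 6.78 = 0, giving x = 0.416 V (positive root), so V_GS = 1.66 V.
I_D = (V_DD − V_GS)/R = (8.02 − 1.66) / 19.2 = 0.331 mA.

I_D = 0.331 mA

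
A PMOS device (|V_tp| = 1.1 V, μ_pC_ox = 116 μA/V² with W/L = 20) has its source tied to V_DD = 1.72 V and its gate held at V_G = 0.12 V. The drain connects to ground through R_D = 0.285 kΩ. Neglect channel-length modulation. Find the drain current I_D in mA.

V_SG = V_DD − V_G = 1.72 − 0.12 = 1.6 V, so V_ov = 1.6 − 1.1 = 0.5 V.
k_p = μ_pC_ox · (W/L) = 2.32 mA/V².
Assume saturation: I_D = ½ k_p V_ov² = 0.5 × 2.32 × 0.5² = 0.29 mA, giving V_SD = V_DD − I_D R_D = 1.72 − 0.29 × 0.285 = 1.64 V.
V_SD = 1.64 V ≥ V_ov = 0.5 V, confirming saturation.

I_D = 0.290 mA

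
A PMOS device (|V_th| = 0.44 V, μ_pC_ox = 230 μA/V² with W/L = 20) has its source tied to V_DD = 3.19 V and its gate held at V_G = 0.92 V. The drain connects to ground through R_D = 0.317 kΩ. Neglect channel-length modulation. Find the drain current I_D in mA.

I_D = 6.54 mA

V_SG = V_DD − V_G = 3.19 − 0.92 = 2.27 V, so V_ov = 2.27 − 0.44 = 1.83 V.
k_p = μ_pC_ox · (W/L) = 4.6 mA/V².
Assume saturation: I_D = ½ k_p V_ov² = 0.5 × 4.6 × 1.83² = 7.7 mA, giving V_SD = V_DD − I_D R_D = 3.19 − 7.7 × 0.317 = 0.748 V.
But 0.748 V < V_ov = 1.83 V, so the device is actually in triode.
In triode I_D = k_p[V_ov V_SD − ½ V_SD²] and I_D = (V_DD − V_SD)/R_D. Equating: 0.729 V_SD² − 3.669 V_SD + 3.19 = 0, giving V_SD = 1.12 V (the root below V_ov).
I_D = (3.19 − 1.12) / 0.317 = 6.54 mA.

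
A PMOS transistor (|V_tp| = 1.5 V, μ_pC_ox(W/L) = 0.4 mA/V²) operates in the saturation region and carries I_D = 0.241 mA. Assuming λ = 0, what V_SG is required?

V_SG = 2.60 V

In saturation I_D = ½ k_p (V_SG − |V_tp|)², so V_SG − |V_tp| = √(2 I_D / k_p) = √(2 × 0.241 / 0.4) = 1.1 V.
V_SG = 1.5 + 1.1 = 2.6 V.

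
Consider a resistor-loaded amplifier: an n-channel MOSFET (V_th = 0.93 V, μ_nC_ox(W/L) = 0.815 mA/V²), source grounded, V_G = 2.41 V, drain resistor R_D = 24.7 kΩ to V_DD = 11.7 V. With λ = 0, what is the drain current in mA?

V_GS = V_G = 2.41 V, so V_ov = 2.41 − 0.93 = 1.48 V.
Assume saturation: I_D = ½ k_n V_ov² = 0.5 × 0.815 × 1.48² = 0.893 mA, giving V_DS = V_DD − I_D R_D = 11.7 − 0.893 × 24.7 = -10.3 V.
But -10.3 V < V_ov = 1.48 V, so the device is actually in triode.
In triode I_D = k_n[V_ov V_DS − ½ V_DS²] and I_D = (V_DD − V_DS)/R_D. Equating: 10.1 V_DS² − 30.79 V_DS + 11.7 = 0, giving V_DS = 0.445 V (the root below V_ov).
I_D = (11.7 − 0.445) / 24.7 = 0.456 mA.

I_D = 0.456 mA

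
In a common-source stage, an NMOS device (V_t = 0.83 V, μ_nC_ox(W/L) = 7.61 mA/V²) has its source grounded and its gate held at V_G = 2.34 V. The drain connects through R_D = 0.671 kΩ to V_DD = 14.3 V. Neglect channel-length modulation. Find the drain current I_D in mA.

V_GS = V_G = 2.34 V, so V_ov = 2.34 − 0.83 = 1.51 V.
Assume saturation: I_D = ½ k_n V_ov² = 0.5 × 7.61 × 1.51² = 8.68 mA, giving V_DS = V_DD − I_D R_D = 14.3 − 8.68 × 0.671 = 8.48 V.
V_DS = 8.48 V ≥ V_ov = 1.51 V, confirming saturation.

I_D = 8.68 mA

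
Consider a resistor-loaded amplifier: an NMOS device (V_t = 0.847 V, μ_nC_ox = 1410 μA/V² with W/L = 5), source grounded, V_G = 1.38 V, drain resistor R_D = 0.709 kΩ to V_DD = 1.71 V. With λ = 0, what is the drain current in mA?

I_D = 1.00 mA

V_GS = V_G = 1.38 V, so V_ov = 1.38 − 0.847 = 0.533 V.
k_n = μ_nC_ox · (W/L) = 7.05 mA/V².
Assume saturation: I_D = ½ k_n V_ov² = 0.5 × 7.05 × 0.533² = 1 mA, giving V_DS = V_DD − I_D R_D = 1.71 − 1 × 0.709 = 1 V.
V_DS = 1 V ≥ V_ov = 0.533 V, confirming saturation.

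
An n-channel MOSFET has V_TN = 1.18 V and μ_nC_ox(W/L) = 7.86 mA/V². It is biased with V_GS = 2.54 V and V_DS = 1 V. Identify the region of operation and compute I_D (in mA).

Triode; I_D = 6.76 mA

V_ov = V_GS − V_TN = 2.54 − 1.18 = 1.36 V.
Since V_DS = 1 V < V_ov = 1.36 V, the device is in the triode region.
I_D = k_n [V_ov · V_DS − ½ V_DS²] = 7.86 × [1.36 × 1 − 0.5 × 1²] = 6.76 mA.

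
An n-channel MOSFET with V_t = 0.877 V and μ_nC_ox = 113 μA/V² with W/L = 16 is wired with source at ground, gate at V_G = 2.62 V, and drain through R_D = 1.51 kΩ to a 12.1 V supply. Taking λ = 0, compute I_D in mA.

I_D = 2.75 mA

V_GS = V_G = 2.62 V, so V_ov = 2.62 − 0.877 = 1.74 V.
k_n = μ_nC_ox · (W/L) = 1.808 mA/V².
Assume saturation: I_D = ½ k_n V_ov² = 0.5 × 1.808 × 1.74² = 2.75 mA, giving V_DS = V_DD − I_D R_D = 12.1 − 2.75 × 1.51 = 7.95 V.
V_DS = 7.95 V ≥ V_ov = 1.74 V, confirming saturation.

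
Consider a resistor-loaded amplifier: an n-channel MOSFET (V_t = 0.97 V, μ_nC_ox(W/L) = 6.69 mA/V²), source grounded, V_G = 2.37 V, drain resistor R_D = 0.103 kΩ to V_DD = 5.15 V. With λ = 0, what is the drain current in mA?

I_D = 6.56 mA

V_GS = V_G = 2.37 V, so V_ov = 2.37 − 0.97 = 1.4 V.
Assume saturation: I_D = ½ k_n V_ov² = 0.5 × 6.69 × 1.4² = 6.56 mA, giving V_DS = V_DD − I_D R_D = 5.15 − 6.56 × 0.103 = 4.47 V.
V_DS = 4.47 V ≥ V_ov = 1.4 V, confirming saturation.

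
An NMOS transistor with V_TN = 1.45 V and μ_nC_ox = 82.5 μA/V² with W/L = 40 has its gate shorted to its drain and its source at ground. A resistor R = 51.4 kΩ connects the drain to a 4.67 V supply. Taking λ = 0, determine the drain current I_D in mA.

With gate tied to drain, V_GS = V_DS ≥ V_GS − V_TN, so the device is in saturation.
k_n = μ_nC_ox · (W/L) = 3.3 mA/V².
KCL at the drain: ½ k_n (V_GS − V_TN)² = (V_DD − V_GS)/R.
Let x = V_GS − 1.45. Then 84.8 x² + x − 3.22 = 0, giving x = 0.189 V (positive root), so V_GS = 1.64 V.
I_D = (V_DD − V_GS)/R = (4.67 − 1.64) / 51.4 = 0.059 mA.

I_D = 0.0590 mA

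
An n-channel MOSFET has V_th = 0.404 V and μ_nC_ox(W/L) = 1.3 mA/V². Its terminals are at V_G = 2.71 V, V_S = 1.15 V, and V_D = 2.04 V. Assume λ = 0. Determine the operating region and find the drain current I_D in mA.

V_GS = V_G − V_S = 2.71 − 1.15 = 1.56 V; V_DS = V_D − V_S = 2.04 − 1.15 = 0.89 V.
V_ov = V_GS − V_th = 1.56 − 0.404 = 1.16 V.
Since V_DS = 0.89 V < V_ov = 1.16 V, the device is in the triode region.
I_D = k_n [V_ov · V_DS − ½ V_DS²] = 1.3 × [1.16 × 0.89 − 0.5 × 0.89²] = 0.823 mA.

Triode; I_D = 0.823 mA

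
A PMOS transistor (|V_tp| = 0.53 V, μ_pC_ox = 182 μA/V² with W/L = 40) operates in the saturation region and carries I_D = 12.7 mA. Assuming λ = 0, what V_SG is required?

V_SG = 2.40 V

k_p = μ_pC_ox · (W/L) = 7.28 mA/V².
In saturation I_D = ½ k_p (V_SG − |V_tp|)², so V_SG − |V_tp| = √(2 I_D / k_p) = √(2 × 12.7 / 7.28) = 1.87 V.
V_SG = 0.53 + 1.87 = 2.4 V.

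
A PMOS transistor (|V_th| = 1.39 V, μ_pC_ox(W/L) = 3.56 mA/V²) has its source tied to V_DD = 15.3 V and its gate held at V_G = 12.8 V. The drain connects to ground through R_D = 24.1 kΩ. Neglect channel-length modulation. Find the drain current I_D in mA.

V_SG = V_DD − V_G = 15.3 − 12.8 = 2.5 V, so V_ov = 2.5 − 1.39 = 1.11 V.
Assume saturation: I_D = ½ k_p V_ov² = 0.5 × 3.56 × 1.11² = 2.19 mA, giving V_SD = V_DD − I_D R_D = 15.3 − 2.19 × 24.1 = -37.6 V.
But -37.6 V < V_ov = 1.11 V, so the device is actually in triode.
In triode I_D = k_p[V_ov V_SD − ½ V_SD²] and I_D = (V_DD − V_SD)/R_D. Equating: 42.9 V_SD² − 96.23 V_SD + 15.3 = 0, giving V_SD = 0.172 V (the root below V_ov).
I_D = (15.3 − 0.172) / 24.1 = 0.628 mA.

I_D = 0.628 mA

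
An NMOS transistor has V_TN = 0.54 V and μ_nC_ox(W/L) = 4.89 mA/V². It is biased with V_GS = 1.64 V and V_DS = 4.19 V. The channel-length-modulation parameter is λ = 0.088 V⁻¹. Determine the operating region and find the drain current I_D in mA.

Saturation; I_D = 4.05 mA

V_ov = V_GS − V_TN = 1.64 − 0.54 = 1.1 V.
Since V_DS = 4.19 V ≥ V_ov = 1.1 V, the device is in saturation.
I_D = ½ k_n V_ov² (1 + λ V_DS) = 0.5 × 4.89 × 1.1² × (1 + 0.088 × 4.19) = 4.05 mA.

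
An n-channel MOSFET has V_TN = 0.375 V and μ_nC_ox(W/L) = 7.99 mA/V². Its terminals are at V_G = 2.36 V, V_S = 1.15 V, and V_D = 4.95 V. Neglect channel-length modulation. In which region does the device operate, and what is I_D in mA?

V_GS = V_G − V_S = 2.36 − 1.15 = 1.21 V; V_DS = V_D − V_S = 4.95 − 1.15 = 3.8 V.
V_ov = V_GS − V_TN = 1.21 − 0.375 = 0.835 V.
Since V_DS = 3.8 V ≥ V_ov = 0.835 V, the device is in saturation.
I_D = ½ k_n V_ov² = 0.5 × 7.99 × 0.835² = 2.79 mA.

Saturation; I_D = 2.79 mA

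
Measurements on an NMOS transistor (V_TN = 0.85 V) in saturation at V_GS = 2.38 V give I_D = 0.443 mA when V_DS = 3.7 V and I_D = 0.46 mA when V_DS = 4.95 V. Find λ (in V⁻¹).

λ = 0.0346 V⁻¹

With V_GS fixed, I_D ∝ (1 + λ V_DS) in saturation, so I_D2/I_D1 = (1 + λ V_DS2)/(1 + λ V_DS1).
0.46/0.443 = 1.038 = (1 + 4.95 λ)/(1 + 3.7 λ).
Solving: λ (I_D1 V_DS2 − I_D2 V_DS1) = I_D2 − I_D1, so λ = (0.46 − 0.443) / (0.443 × 4.95 − 0.46 × 3.7) = 0.017 / 0.491 = 0.0346 V⁻¹.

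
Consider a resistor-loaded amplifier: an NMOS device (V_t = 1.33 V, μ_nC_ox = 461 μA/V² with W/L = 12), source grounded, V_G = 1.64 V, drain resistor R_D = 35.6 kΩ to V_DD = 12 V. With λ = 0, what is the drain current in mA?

I_D = 0.266 mA

V_GS = V_G = 1.64 V, so V_ov = 1.64 − 1.33 = 0.31 V.
k_n = μ_nC_ox · (W/L) = 5.532 mA/V².
Assume saturation: I_D = ½ k_n V_ov² = 0.5 × 5.532 × 0.31² = 0.266 mA, giving V_DS = V_DD − I_D R_D = 12 − 0.266 × 35.6 = 2.54 V.
V_DS = 2.54 V ≥ V_ov = 0.31 V, confirming saturation.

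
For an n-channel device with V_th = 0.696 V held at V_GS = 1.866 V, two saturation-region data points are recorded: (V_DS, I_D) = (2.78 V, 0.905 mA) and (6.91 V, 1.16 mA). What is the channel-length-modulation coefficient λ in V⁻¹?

With V_GS fixed, I_D ∝ (1 + λ V_DS) in saturation, so I_D2/I_D1 = (1 + λ V_DS2)/(1 + λ V_DS1).
1.16/0.905 = 1.282 = (1 + 6.91 λ)/(1 + 2.78 λ).
Solving: λ (I_D1 V_DS2 − I_D2 V_DS1) = I_D2 − I_D1, so λ = (1.16 − 0.905) / (0.905 × 6.91 − 1.16 × 2.78) = 0.255 / 3.03 = 0.0842 V⁻¹.

λ = 0.0842 V⁻¹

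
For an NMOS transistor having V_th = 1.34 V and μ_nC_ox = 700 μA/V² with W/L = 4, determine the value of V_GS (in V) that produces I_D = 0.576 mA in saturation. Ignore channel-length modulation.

k_n = μ_nC_ox · (W/L) = 2.8 mA/V².
In saturation I_D = ½ k_n (V_GS − V_th)², so V_GS − V_th = √(2 I_D / k_n) = √(2 × 0.576 / 2.8) = 0.641 V.
V_GS = 1.34 + 0.641 = 1.98 V.

V_GS = 1.98 V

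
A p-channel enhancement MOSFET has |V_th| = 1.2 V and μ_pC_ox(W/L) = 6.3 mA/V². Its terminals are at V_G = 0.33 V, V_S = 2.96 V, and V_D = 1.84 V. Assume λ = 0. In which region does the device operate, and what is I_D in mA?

Triode; I_D = 6.14 mA

V_SG = V_S − V_G = 2.96 − 0.33 = 2.63 V; V_SD = V_S − V_D = 2.96 − 1.84 = 1.12 V.
V_ov = V_SG − |V_th| = 2.63 − 1.2 = 1.43 V.
Since V_SD = 1.12 V < V_ov = 1.43 V, the device is in the triode region.
I_D = k_p [V_ov · V_SD − ½ V_SD²] = 6.3 × [1.43 × 1.12 − 0.5 × 1.12²] = 6.14 mA.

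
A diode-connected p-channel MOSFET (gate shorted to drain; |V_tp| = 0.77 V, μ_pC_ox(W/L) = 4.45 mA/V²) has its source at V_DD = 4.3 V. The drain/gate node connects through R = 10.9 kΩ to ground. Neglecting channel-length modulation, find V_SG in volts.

V_SG = 1.13 V

With gate tied to drain, V_SG = V_SD ≥ V_SG − |V_tp|, so the device is in saturation.
KCL at the drain: ½ k_p (V_SG − |V_tp|)² = (V_DD − V_SG)/R.
Let x = V_SG − 0.77. Then 24.3 x² + x − 3.53 = 0, giving x = 0.361 V (positive root), so V_SG = 1.13 V.
I_D = (V_DD − V_SG)/R = (4.3 − 1.13) / 10.9 = 0.291 mA.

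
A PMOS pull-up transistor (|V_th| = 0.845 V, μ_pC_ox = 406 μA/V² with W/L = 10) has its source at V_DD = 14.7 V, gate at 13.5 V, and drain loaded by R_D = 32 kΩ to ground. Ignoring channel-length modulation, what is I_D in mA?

V_SG = V_DD − V_G = 14.7 − 13.5 = 1.2 V, so V_ov = 1.2 − 0.845 = 0.355 V.
k_p = μ_pC_ox · (W/L) = 4.06 mA/V².
Assume saturation: I_D = ½ k_p V_ov² = 0.5 × 4.06 × 0.355² = 0.256 mA, giving V_SD = V_DD − I_D R_D = 14.7 − 0.256 × 32 = 6.51 V.
V_SD = 6.51 V ≥ V_ov = 0.355 V, confirming saturation.

I_D = 0.256 mA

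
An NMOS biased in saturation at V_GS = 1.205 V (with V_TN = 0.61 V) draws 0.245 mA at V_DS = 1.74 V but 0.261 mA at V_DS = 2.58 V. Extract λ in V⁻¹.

With V_GS fixed, I_D ∝ (1 + λ V_DS) in saturation, so I_D2/I_D1 = (1 + λ V_DS2)/(1 + λ V_DS1).
0.261/0.245 = 1.065 = (1 + 2.58 λ)/(1 + 1.74 λ).
Solving: λ (I_D1 V_DS2 − I_D2 V_DS1) = I_D2 − I_D1, so λ = (0.261 − 0.245) / (0.245 × 2.58 − 0.261 × 1.74) = 0.016 / 0.178 = 0.0899 V⁻¹.

λ = 0.0899 V⁻¹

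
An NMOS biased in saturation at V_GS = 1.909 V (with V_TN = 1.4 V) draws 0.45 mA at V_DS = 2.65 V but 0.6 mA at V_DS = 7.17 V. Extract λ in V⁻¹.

With V_GS fixed, I_D ∝ (1 + λ V_DS) in saturation, so I_D2/I_D1 = (1 + λ V_DS2)/(1 + λ V_DS1).
0.6/0.45 = 1.333 = (1 + 7.17 λ)/(1 + 2.65 λ).
Solving: λ (I_D1 V_DS2 − I_D2 V_DS1) = I_D2 − I_D1, so λ = (0.6 − 0.45) / (0.45 × 7.17 − 0.6 × 2.65) = 0.15 / 1.64 = 0.0917 V⁻¹.

λ = 0.0917 V⁻¹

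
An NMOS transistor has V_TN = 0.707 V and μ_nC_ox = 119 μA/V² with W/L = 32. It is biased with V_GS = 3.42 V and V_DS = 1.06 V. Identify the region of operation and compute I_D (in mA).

k_n = μ_nC_ox · (W/L) = 3.808 mA/V².
V_ov = V_GS − V_TN = 3.42 − 0.707 = 2.71 V.
Since V_DS = 1.06 V < V_ov = 2.71 V, the device is in the triode region.
I_D = k_n [V_ov · V_DS − ½ V_DS²] = 3.808 × [2.71 × 1.06 − 0.5 × 1.06²] = 8.81 mA.

Triode; I_D = 8.81 mA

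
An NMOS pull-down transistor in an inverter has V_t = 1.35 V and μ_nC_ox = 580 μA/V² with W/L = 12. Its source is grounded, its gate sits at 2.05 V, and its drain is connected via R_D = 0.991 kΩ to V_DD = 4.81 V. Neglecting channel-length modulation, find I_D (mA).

V_GS = V_G = 2.05 V, so V_ov = 2.05 − 1.35 = 0.7 V.
k_n = μ_nC_ox · (W/L) = 6.96 mA/V².
Assume saturation: I_D = ½ k_n V_ov² = 0.5 × 6.96 × 0.7² = 1.71 mA, giving V_DS = V_DD − I_D R_D = 4.81 − 1.71 × 0.991 = 3.12 V.
V_DS = 3.12 V ≥ V_ov = 0.7 V, confirming saturation.

I_D = 1.71 mA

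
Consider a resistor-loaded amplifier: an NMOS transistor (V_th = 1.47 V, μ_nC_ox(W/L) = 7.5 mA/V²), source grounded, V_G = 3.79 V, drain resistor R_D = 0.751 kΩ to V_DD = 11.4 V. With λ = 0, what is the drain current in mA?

V_GS = V_G = 3.79 V, so V_ov = 3.79 − 1.47 = 2.32 V.
Assume saturation: I_D = ½ k_n V_ov² = 0.5 × 7.5 × 2.32² = 20.2 mA, giving V_DS = V_DD − I_D R_D = 11.4 − 20.2 × 0.751 = -3.76 V.
But -3.76 V < V_ov = 2.32 V, so the device is actually in triode.
In triode I_D = k_n[V_ov V_DS − ½ V_DS²] and I_D = (V_DD − V_DS)/R_D. Equating: 2.82 V_DS² − 14.07 V_DS + 11.4 = 0, giving V_DS = 1.02 V (the root below V_ov).
I_D = (11.4 − 1.02) / 0.751 = 13.8 mA.

I_D = 13.8 mA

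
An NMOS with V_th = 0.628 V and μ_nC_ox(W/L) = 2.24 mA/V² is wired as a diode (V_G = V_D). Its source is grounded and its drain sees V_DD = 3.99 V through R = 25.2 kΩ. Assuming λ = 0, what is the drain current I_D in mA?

With gate tied to drain, V_GS = V_DS ≥ V_GS − V_th, so the device is in saturation.
KCL at the drain: ½ k_n (V_GS − V_th)² = (V_DD − V_GS)/R.
Let x = V_GS − 0.628. Then 28.2 x² + x − 3.362 = 0, giving x = 0.328 V (positive root), so V_GS = 0.956 V.
I_D = (V_DD − V_GS)/R = (3.99 − 0.956) / 25.2 = 0.12 mA.

I_D = 0.120 mA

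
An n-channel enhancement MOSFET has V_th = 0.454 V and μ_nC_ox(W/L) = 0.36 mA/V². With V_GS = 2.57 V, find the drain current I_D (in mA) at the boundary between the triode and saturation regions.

At the boundary V_DS = V_ov = V_GS − V_th = 2.57 − 0.454 = 2.12 V.
I_D = ½ k_n V_ov² = 0.5 × 0.36 × 2.12² = 0.806 mA.

I_D = 0.806 mA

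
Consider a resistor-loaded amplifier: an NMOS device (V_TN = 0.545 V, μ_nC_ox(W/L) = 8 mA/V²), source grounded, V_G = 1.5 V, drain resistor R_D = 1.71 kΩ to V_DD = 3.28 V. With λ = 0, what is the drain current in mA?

I_D = 1.76 mA

V_GS = V_G = 1.5 V, so V_ov = 1.5 − 0.545 = 0.955 V.
Assume saturation: I_D = ½ k_n V_ov² = 0.5 × 8 × 0.955² = 3.65 mA, giving V_DS = V_DD − I_D R_D = 3.28 − 3.65 × 1.71 = -2.96 V.
But -2.96 V < V_ov = 0.955 V, so the device is actually in triode.
In triode I_D = k_n[V_ov V_DS − ½ V_DS²] and I_D = (V_DD − V_DS)/R_D. Equating: 6.84 V_DS² − 14.06 V_DS + 3.28 = 0, giving V_DS = 0.268 V (the root below V_ov).
I_D = (3.28 − 0.268) / 1.71 = 1.76 mA.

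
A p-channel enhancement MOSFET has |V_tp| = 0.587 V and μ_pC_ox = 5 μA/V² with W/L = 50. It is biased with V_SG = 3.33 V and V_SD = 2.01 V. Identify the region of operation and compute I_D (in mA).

k_p = μ_pC_ox · (W/L) = 0.25 mA/V².
V_ov = V_SG − |V_tp| = 3.33 − 0.587 = 2.74 V.
Since V_SD = 2.01 V < V_ov = 2.74 V, the device is in the triode region.
I_D = k_p [V_ov · V_SD − ½ V_SD²] = 0.25 × [2.74 × 2.01 − 0.5 × 2.01²] = 0.873 mA.

Triode; I_D = 0.873 mA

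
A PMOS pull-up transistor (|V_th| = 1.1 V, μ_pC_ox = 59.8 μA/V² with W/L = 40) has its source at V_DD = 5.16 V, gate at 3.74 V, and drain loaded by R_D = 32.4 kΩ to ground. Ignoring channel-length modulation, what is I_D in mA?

I_D = 0.122 mA

V_SG = V_DD − V_G = 5.16 − 3.74 = 1.42 V, so V_ov = 1.42 − 1.1 = 0.32 V.
k_p = μ_pC_ox · (W/L) = 2.392 mA/V².
Assume saturation: I_D = ½ k_p V_ov² = 0.5 × 2.392 × 0.32² = 0.122 mA, giving V_SD = V_DD − I_D R_D = 5.16 − 0.122 × 32.4 = 1.19 V.
V_SD = 1.19 V ≥ V_ov = 0.32 V, confirming saturation.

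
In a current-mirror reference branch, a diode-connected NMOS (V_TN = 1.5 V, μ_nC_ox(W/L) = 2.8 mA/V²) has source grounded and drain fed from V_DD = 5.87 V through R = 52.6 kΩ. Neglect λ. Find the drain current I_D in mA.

With gate tied to drain, V_GS = V_DS ≥ V_GS − V_TN, so the device is in saturation.
KCL at the drain: ½ k_n (V_GS − V_TN)² = (V_DD − V_GS)/R.
Let x = V_GS − 1.5. Then 73.6 x² + x − 4.37 = 0, giving x = 0.237 V (positive root), so V_GS = 1.74 V.
I_D = (V_DD − V_GS)/R = (5.87 − 1.74) / 52.6 = 0.0786 mA.

I_D = 0.0786 mA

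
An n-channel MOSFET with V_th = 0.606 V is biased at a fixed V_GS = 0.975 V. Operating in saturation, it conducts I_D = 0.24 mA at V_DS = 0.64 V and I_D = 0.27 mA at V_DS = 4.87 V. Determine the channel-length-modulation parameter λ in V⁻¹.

λ = 0.0301 V⁻¹

With V_GS fixed, I_D ∝ (1 + λ V_DS) in saturation, so I_D2/I_D1 = (1 + λ V_DS2)/(1 + λ V_DS1).
0.27/0.24 = 1.125 = (1 + 4.87 λ)/(1 + 0.64 λ).
Solving: λ (I_D1 V_DS2 − I_D2 V_DS1) = I_D2 − I_D1, so λ = (0.27 − 0.24) / (0.24 × 4.87 − 0.27 × 0.64) = 0.03 / 0.996 = 0.0301 V⁻¹.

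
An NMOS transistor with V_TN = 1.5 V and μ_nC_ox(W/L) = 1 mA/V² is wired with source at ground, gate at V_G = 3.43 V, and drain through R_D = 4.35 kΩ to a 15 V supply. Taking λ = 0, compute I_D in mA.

I_D = 1.86 mA

V_GS = V_G = 3.43 V, so V_ov = 3.43 − 1.5 = 1.93 V.
Assume saturation: I_D = ½ k_n V_ov² = 0.5 × 1 × 1.93² = 1.86 mA, giving V_DS = V_DD − I_D R_D = 15 − 1.86 × 4.35 = 6.9 V.
V_DS = 6.9 V ≥ V_ov = 1.93 V, confirming saturation.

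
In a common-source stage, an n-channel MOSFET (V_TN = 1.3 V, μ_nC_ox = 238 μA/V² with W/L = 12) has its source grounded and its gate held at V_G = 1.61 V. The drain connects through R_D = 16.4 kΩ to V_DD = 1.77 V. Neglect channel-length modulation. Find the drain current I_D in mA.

I_D = 0.0990 mA

V_GS = V_G = 1.61 V, so V_ov = 1.61 − 1.3 = 0.31 V.
k_n = μ_nC_ox · (W/L) = 2.856 mA/V².
Assume saturation: I_D = ½ k_n V_ov² = 0.5 × 2.856 × 0.31² = 0.137 mA, giving V_DS = V_DD − I_D R_D = 1.77 − 0.137 × 16.4 = -0.481 V.
But -0.481 V < V_ov = 0.31 V, so the device is actually in triode.
In triode I_D = k_n[V_ov V_DS − ½ V_DS²] and I_D = (V_DD − V_DS)/R_D. Equating: 23.4 V_DS² − 15.52 V_DS + 1.77 = 0, giving V_DS = 0.146 V (the root below V_ov).
I_D = (1.77 − 0.146) / 16.4 = 0.099 mA.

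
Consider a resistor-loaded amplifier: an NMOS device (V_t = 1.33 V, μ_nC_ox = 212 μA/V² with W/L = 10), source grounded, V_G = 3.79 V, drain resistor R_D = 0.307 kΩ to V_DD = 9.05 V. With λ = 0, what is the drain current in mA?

V_GS = V_G = 3.79 V, so V_ov = 3.79 − 1.33 = 2.46 V.
k_n = μ_nC_ox · (W/L) = 2.12 mA/V².
Assume saturation: I_D = ½ k_n V_ov² = 0.5 × 2.12 × 2.46² = 6.41 mA, giving V_DS = V_DD − I_D R_D = 9.05 − 6.41 × 0.307 = 7.08 V.
V_DS = 7.08 V ≥ V_ov = 2.46 V, confirming saturation.

I_D = 6.41 mA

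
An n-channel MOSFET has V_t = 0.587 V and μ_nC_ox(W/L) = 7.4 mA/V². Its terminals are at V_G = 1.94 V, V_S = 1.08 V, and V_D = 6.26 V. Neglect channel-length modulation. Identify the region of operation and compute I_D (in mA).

Saturation; I_D = 0.276 mA

V_GS = V_G − V_S = 1.94 − 1.08 = 0.86 V; V_DS = V_D − V_S = 6.26 − 1.08 = 5.18 V.
V_ov = V_GS − V_t = 0.86 − 0.587 = 0.273 V.
Since V_DS = 5.18 V ≥ V_ov = 0.273 V, the device is in saturation.
I_D = ½ k_n V_ov² = 0.5 × 7.4 × 0.273² = 0.276 mA.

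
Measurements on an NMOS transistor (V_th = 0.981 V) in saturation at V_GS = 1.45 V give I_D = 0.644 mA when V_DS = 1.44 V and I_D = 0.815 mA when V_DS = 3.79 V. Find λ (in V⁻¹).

With V_GS fixed, I_D ∝ (1 + λ V_DS) in saturation, so I_D2/I_D1 = (1 + λ V_DS2)/(1 + λ V_DS1).
0.815/0.644 = 1.266 = (1 + 3.79 λ)/(1 + 1.44 λ).
Solving: λ (I_D1 V_DS2 − I_D2 V_DS1) = I_D2 − I_D1, so λ = (0.815 − 0.644) / (0.644 × 3.79 − 0.815 × 1.44) = 0.171 / 1.27 = 0.135 V⁻¹.

λ = 0.135 V⁻¹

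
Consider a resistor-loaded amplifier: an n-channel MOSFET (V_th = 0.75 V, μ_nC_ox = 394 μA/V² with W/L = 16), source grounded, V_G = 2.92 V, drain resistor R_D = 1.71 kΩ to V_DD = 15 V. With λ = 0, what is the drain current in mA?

V_GS = V_G = 2.92 V, so V_ov = 2.92 − 0.75 = 2.17 V.
k_n = μ_nC_ox · (W/L) = 6.304 mA/V².
Assume saturation: I_D = ½ k_n V_ov² = 0.5 × 6.304 × 2.17² = 14.8 mA, giving V_DS = V_DD − I_D R_D = 15 − 14.8 × 1.71 = -10.4 V.
But -10.4 V < V_ov = 2.17 V, so the device is actually in triode.
In triode I_D = k_n[V_ov V_DS − ½ V_DS²] and I_D = (V_DD − V_DS)/R_D. Equating: 5.39 V_DS² − 24.39 V_DS + 15 = 0, giving V_DS = 0.734 V (the root below V_ov).
I_D = (15 − 0.734) / 1.71 = 8.34 mA.

I_D = 8.34 mA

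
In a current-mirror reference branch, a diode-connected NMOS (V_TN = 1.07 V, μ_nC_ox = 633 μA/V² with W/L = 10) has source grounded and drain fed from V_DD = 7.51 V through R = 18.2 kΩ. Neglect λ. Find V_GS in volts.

With gate tied to drain, V_GS = V_DS ≥ V_GS − V_TN, so the device is in saturation.
k_n = μ_nC_ox · (W/L) = 6.33 mA/V².
KCL at the drain: ½ k_n (V_GS − V_TN)² = (V_DD − V_GS)/R.
Let x = V_GS − 1.07. Then 57.6 x² + x − 6.44 = 0, giving x = 0.326 V (positive root), so V_GS = 1.4 V.
I_D = (V_DD − V_GS)/R = (7.51 − 1.4) / 18.2 = 0.336 mA.

V_GS = 1.40 V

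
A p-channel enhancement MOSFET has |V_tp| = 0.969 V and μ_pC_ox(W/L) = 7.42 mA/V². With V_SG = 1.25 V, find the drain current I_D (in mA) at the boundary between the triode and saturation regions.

At the boundary V_SD = V_ov = V_SG − |V_tp| = 1.25 − 0.969 = 0.281 V.
I_D = ½ k_p V_ov² = 0.5 × 7.42 × 0.281² = 0.293 mA.

I_D = 0.293 mA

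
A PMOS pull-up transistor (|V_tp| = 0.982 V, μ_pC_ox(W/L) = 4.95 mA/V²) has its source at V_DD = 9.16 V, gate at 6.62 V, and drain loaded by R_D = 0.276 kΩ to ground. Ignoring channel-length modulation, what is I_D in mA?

I_D = 6.01 mA

V_SG = V_DD − V_G = 9.16 − 6.62 = 2.54 V, so V_ov = 2.54 − 0.982 = 1.56 V.
Assume saturation: I_D = ½ k_p V_ov² = 0.5 × 4.95 × 1.56² = 6.01 mA, giving V_SD = V_DD − I_D R_D = 9.16 − 6.01 × 0.276 = 7.5 V.
V_SD = 7.5 V ≥ V_ov = 1.56 V, confirming saturation.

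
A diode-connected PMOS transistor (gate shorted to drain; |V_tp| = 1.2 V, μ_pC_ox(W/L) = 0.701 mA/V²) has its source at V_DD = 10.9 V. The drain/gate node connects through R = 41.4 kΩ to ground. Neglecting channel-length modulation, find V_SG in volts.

V_SG = 1.98 V

With gate tied to drain, V_SG = V_SD ≥ V_SG − |V_tp|, so the device is in saturation.
KCL at the drain: ½ k_p (V_SG − |V_tp|)² = (V_DD − V_SG)/R.
Let x = V_SG − 1.2. Then 14.5 x² + x − 9.7 = 0, giving x = 0.784 V (positive root), so V_SG = 1.98 V.
I_D = (V_DD − V_SG)/R = (10.9 − 1.98) / 41.4 = 0.215 mA.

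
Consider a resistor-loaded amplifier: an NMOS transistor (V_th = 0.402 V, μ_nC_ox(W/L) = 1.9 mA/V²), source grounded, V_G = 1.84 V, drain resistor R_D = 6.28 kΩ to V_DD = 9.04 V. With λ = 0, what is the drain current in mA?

V_GS = V_G = 1.84 V, so V_ov = 1.84 − 0.402 = 1.44 V.
Assume saturation: I_D = ½ k_n V_ov² = 0.5 × 1.9 × 1.44² = 1.96 mA, giving V_DS = V_DD − I_D R_D = 9.04 − 1.96 × 6.28 = -3.3 V.
But -3.3 V < V_ov = 1.44 V, so the device is actually in triode.
In triode I_D = k_n[V_ov V_DS − ½ V_DS²] and I_D = (V_DD − V_DS)/R_D. Equating: 5.97 V_DS² − 18.16 V_DS + 9.04 = 0, giving V_DS = 0.627 V (the root below V_ov).
I_D = (9.04 − 0.627) / 6.28 = 1.34 mA.

I_D = 1.34 mA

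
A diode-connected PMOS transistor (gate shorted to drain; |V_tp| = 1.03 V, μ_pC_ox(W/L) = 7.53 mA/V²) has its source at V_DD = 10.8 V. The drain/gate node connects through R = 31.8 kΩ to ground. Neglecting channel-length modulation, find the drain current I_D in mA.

I_D = 0.298 mA

With gate tied to drain, V_SG = V_SD ≥ V_SG − |V_tp|, so the device is in saturation.
KCL at the drain: ½ k_p (V_SG − |V_tp|)² = (V_DD − V_SG)/R.
Let x = V_SG − 1.03. Then 120 x² + x − 9.77 = 0, giving x = 0.282 V (positive root), so V_SG = 1.31 V.
I_D = (V_DD − V_SG)/R = (10.8 − 1.31) / 31.8 = 0.298 mA.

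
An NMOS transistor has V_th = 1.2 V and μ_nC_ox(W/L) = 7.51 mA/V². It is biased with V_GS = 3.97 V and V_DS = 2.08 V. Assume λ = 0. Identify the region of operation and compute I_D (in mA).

Triode; I_D = 27.0 mA

V_ov = V_GS − V_th = 3.97 − 1.2 = 2.77 V.
Since V_DS = 2.08 V < V_ov = 2.77 V, the device is in the triode region.
I_D = k_n [V_ov · V_DS − ½ V_DS²] = 7.51 × [2.77 × 2.08 − 0.5 × 2.08²] = 27 mA.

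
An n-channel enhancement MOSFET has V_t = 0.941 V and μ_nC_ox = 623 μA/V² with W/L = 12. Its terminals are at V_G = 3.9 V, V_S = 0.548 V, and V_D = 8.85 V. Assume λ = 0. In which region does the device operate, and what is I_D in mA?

V_GS = V_G − V_S = 3.9 − 0.548 = 3.35 V; V_DS = V_D − V_S = 8.85 − 0.548 = 8.3 V.
k_n = μ_nC_ox · (W/L) = 7.476 mA/V².
V_ov = V_GS − V_t = 3.35 − 0.941 = 2.41 V.
Since V_DS = 8.3 V ≥ V_ov = 2.41 V, the device is in saturation.
I_D = ½ k_n V_ov² = 0.5 × 7.476 × 2.41² = 21.7 mA.

Saturation; I_D = 21.7 mA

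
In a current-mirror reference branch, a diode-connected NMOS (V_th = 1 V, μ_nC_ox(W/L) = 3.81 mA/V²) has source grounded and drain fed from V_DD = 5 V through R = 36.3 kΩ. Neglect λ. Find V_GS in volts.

With gate tied to drain, V_GS = V_DS ≥ V_GS − V_th, so the device is in saturation.
KCL at the drain: ½ k_n (V_GS − V_th)² = (V_DD − V_GS)/R.
Let x = V_GS − 1. Then 69.2 x² + x − 4 = 0, giving x = 0.233 V (positive root), so V_GS = 1.23 V.
I_D = (V_DD − V_GS)/R = (5 − 1.23) / 36.3 = 0.104 mA.

V_GS = 1.23 V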